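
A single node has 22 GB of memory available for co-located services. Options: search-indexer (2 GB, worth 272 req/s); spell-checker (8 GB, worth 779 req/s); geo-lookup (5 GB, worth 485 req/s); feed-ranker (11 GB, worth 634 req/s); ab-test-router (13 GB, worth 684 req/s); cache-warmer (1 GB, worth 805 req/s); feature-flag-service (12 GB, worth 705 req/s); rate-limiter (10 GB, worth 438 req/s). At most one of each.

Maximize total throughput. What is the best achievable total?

Ranking by ratio (throughput/GB): cache-warmer 805.00, search-indexer 136.00, spell-checker 97.38, geo-lookup 97.00.
The ratio heuristic lands on search-indexer + spell-checker + geo-lookup + cache-warmer (2341) but leaves 6 GB idle.
Replace geo-lookup with feed-ranker: the trade gains 149 net, giving 2490 at 22 GB.
No other feasible combination exceeds 2490.

2490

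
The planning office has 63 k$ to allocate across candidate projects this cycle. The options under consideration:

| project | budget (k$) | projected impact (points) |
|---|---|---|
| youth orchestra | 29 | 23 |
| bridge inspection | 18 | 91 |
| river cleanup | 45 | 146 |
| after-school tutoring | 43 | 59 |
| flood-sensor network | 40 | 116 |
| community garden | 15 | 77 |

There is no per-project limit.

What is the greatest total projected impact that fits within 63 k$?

322

The ratio heuristic lands on 4×community garden (308) but leaves 3 k$ idle.
Dropping community garden frees 15 k$; slotting in bridge inspection (18 k$) lifts the total to 322 at 63 k$.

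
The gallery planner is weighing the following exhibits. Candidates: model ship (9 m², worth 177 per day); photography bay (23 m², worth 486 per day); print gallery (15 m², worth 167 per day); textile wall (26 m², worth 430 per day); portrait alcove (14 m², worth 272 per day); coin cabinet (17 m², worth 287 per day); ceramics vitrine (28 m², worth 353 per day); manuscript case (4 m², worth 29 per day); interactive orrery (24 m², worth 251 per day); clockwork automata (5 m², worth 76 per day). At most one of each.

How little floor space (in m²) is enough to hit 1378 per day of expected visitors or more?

Need the lightest bundle worth ≥ 1378.
model ship + photography bay + textile wall + coin cabinet: 1380 expected visitors at 75 m².
Any bundle with less than 75 m² falls short of 1378.

75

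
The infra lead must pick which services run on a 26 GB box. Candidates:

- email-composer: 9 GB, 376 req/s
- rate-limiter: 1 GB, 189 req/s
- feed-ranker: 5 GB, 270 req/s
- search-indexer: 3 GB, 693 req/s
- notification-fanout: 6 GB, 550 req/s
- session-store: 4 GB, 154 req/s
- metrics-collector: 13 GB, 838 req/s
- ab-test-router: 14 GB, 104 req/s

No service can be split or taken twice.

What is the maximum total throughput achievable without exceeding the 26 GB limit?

Density check — search-indexer 231.00, rate-limiter 189.00, notification-fanout 91.67 are the best per GB.
Best packing: rate-limiter + search-indexer + notification-fanout + metrics-collector — 23 GB, 2270 total.
Every other selection either busts 26 GB or fails to beat 2270.

2270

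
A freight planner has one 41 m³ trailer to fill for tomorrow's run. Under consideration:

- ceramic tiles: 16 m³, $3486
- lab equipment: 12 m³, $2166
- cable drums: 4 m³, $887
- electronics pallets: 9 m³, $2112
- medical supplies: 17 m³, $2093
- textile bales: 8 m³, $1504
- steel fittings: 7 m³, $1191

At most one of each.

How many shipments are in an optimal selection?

4

Best achievable revenue is 8651.
ceramic tiles + lab equipment + cable drums + electronics pallets hits 8651 at 41 m³.
All optima have 4 shipments.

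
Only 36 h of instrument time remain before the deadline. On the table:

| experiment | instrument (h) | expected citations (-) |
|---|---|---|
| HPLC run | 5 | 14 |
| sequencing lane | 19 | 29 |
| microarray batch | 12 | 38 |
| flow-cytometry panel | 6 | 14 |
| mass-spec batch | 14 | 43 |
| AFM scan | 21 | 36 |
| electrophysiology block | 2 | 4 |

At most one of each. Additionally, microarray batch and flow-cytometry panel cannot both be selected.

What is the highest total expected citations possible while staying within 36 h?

99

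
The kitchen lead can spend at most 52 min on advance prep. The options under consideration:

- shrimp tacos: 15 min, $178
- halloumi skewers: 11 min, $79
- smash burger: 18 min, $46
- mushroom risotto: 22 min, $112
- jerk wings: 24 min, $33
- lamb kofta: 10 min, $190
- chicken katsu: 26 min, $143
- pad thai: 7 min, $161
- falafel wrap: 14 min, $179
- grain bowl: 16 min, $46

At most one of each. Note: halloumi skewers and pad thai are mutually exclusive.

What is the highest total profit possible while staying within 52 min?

708

Best packing: shrimp tacos + lamb kofta + pad thai + falafel wrap — 46 min, 708 total.
Next best is shrimp tacos + halloumi skewers + lamb kofta + falafel wrap at 626 (50 min) — short by 82.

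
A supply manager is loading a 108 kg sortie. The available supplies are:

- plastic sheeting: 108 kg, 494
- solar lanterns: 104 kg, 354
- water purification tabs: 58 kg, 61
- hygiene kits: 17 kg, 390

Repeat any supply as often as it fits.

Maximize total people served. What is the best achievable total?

The ratio ordering already packs tightly: 6×hygiene kits, 102 kg, 2340.

2340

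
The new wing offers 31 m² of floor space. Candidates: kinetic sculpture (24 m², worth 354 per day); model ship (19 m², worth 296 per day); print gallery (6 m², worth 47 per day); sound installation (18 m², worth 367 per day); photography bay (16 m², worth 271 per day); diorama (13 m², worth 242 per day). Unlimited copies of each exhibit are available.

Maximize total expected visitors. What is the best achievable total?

609

Best packing: sound installation + diorama — 31 m², 609 total.
That's the maximum — no swap from here does better than 609.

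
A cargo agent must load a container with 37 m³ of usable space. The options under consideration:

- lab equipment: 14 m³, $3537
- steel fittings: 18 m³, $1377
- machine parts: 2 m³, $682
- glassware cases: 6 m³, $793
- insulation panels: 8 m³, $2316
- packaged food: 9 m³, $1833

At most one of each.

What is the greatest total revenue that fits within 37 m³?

8479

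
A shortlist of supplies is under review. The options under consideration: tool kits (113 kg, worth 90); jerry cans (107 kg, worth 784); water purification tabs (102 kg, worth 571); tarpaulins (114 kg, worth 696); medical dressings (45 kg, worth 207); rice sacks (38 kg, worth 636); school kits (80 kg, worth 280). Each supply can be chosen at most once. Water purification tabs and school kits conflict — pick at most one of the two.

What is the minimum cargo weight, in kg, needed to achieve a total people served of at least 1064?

140

Minimise kg subject to total people served ≥ 1064.
Taking water purification tabs + rice sacks gives 1207 (≥ 1064) for 140 kg.
Any bundle with less than 140 kg falls short of 1064.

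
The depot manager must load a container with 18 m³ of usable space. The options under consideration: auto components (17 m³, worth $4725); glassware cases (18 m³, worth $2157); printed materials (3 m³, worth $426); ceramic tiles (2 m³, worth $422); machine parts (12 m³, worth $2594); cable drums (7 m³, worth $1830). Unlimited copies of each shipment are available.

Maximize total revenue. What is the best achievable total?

Auto components uses 17 of the 18 m³ and totals 4725.
That's the maximum — no swap from here does better than 4725.

4725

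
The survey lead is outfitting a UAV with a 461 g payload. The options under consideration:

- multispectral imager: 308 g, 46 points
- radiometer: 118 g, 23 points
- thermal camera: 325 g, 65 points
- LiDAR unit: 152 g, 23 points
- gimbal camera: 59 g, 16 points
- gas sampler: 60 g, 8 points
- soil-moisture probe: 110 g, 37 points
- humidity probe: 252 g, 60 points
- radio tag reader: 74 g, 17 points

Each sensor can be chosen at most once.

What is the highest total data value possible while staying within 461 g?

114

Taking the top-ratio sensors first gives gimbal camera + soil-moisture probe + humidity probe for 113 (421 g).
The 59 g tied up in gimbal camera is better spent on radio tag reader — total rises to 114 (436 g).
No other feasible combination exceeds 114.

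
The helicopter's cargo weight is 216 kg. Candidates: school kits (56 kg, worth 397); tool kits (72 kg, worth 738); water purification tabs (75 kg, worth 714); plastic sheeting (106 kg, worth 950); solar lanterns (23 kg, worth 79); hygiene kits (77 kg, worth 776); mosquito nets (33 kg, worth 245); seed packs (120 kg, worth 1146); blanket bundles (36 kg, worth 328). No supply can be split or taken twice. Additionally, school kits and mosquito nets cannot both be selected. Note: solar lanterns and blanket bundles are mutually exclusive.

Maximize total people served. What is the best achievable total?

Ranking by ratio (people served/kg): tool kits 10.25, hygiene kits 10.08, seed packs 9.55, water purification tabs 9.52.
Taking tool kits + water purification tabs + mosquito nets + blanket bundles: 216 kg used, 2025 in people served.
That's the maximum — no feasible swap from here does better than 2025.

2025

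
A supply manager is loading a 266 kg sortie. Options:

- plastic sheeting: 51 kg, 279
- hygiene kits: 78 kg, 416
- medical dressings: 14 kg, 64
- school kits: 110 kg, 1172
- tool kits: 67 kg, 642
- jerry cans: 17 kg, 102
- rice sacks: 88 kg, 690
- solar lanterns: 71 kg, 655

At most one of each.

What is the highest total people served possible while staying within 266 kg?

2571

The ratio ordering already packs tightly: school kits + tool kits + jerry cans + solar lanterns, 265 kg, 2571.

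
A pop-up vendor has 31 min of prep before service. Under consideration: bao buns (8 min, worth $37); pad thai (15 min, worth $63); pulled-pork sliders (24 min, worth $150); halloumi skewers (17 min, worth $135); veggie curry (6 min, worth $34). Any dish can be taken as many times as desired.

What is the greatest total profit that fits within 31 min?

206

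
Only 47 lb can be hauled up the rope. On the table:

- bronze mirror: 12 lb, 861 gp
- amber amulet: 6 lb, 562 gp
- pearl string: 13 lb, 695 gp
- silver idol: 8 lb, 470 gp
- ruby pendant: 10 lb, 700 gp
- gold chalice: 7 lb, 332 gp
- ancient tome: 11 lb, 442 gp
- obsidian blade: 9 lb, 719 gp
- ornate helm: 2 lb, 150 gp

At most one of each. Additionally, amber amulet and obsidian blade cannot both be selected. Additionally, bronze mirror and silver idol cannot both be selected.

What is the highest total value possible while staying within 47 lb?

3125

Best packing: bronze mirror + pearl string + ruby pendant + obsidian blade + ornate helm — 46 lb, 3125 total.
An exhaustive check of the 512 subsets confirms 3125.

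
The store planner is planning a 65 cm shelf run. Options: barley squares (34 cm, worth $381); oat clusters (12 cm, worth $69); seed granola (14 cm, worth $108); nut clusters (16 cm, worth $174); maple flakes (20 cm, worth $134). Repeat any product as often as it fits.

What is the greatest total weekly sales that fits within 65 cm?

696

Taking the top-ratio products first gives barley squares + seed granola + nut clusters for 663 (64 cm).
Dropping barley squares and seed granola frees 48 cm; slotting in 3×nut clusters (48 cm) lifts the total to 696 at 64 cm.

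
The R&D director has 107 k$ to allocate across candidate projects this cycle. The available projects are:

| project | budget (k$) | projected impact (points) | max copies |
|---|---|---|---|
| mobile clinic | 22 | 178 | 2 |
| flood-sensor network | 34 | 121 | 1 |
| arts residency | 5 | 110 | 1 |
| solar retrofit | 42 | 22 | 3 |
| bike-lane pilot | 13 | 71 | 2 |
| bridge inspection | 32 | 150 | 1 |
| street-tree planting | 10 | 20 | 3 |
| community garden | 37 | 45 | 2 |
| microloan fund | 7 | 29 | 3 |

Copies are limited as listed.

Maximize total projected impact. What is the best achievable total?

758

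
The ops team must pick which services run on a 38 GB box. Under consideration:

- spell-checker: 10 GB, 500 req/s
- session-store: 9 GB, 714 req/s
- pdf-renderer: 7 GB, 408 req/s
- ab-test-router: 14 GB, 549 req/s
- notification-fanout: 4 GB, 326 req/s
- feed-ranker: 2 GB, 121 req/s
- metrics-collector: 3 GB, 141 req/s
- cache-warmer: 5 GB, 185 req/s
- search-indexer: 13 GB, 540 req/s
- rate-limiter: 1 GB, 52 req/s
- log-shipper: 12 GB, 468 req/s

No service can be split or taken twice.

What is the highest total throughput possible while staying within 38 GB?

Taking the top-ratio services first gives spell-checker + session-store + pdf-renderer + notification-fanout + feed-ranker + metrics-collector + rate-limiter for 2262 (36 GB).
The 3 GB tied up in metrics-collector is better spent on cache-warmer — total rises to 2306 (38 GB).
No other feasible combination exceeds 2306.

2306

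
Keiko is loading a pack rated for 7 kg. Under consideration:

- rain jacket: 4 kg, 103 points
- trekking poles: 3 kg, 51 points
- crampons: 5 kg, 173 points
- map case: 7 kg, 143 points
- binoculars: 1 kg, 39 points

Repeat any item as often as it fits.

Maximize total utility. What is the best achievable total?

Best packing: 7×binoculars — 7 kg, 273 total.
No other feasible combination exceeds 273.

273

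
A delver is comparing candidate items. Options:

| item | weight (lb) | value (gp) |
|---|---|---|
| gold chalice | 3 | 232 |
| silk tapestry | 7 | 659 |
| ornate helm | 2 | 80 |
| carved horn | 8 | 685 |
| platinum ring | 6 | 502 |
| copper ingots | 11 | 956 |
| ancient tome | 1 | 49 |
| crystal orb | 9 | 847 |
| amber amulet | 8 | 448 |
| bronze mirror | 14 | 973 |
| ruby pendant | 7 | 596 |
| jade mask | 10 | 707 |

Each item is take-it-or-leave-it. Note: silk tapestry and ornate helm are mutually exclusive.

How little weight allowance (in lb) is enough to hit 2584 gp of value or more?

Look for the lowest-weight combination reaching 2584.
silk tapestry + platinum ring + crystal orb + ruby pendant reaches 2604 using 29 lb.
Below 29 lb the best achievable stays under 2584.

29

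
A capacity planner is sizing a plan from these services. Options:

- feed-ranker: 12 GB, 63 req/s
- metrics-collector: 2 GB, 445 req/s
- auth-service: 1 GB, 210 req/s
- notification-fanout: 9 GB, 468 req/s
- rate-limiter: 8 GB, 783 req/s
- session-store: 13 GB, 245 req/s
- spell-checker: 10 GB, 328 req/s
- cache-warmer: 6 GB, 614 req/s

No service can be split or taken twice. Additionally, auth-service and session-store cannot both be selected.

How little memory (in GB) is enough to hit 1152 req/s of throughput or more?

9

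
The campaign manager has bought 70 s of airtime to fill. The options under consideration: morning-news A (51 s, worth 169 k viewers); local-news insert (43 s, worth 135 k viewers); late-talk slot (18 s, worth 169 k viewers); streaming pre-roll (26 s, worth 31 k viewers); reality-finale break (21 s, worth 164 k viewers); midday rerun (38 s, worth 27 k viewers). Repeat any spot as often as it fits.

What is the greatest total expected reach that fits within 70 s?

507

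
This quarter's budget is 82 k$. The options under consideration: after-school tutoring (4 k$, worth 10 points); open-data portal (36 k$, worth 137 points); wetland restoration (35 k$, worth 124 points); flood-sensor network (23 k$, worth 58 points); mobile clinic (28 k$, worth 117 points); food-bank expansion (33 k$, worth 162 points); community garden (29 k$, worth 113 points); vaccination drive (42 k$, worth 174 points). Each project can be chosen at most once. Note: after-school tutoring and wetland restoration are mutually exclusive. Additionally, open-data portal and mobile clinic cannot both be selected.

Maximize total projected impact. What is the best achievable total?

346

The ratio heuristic lands on after-school tutoring + mobile clinic + food-bank expansion (289) but leaves 17 k$ idle.
Replace mobile clinic with vaccination drive: the trade gains 57 net, giving 346 at 79 k$.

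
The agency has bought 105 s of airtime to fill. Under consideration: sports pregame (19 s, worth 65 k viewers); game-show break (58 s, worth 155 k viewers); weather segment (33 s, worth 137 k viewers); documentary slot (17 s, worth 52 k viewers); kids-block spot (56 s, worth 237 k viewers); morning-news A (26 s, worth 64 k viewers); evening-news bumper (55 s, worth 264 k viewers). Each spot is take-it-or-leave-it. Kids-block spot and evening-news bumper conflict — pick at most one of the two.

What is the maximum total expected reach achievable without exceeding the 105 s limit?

The ratio ordering already packs tightly: weather segment + documentary slot + evening-news bumper, 105 s, 453.
Every other selection either busts 105 s or breaks a pairing rule or fails to beat 453.

453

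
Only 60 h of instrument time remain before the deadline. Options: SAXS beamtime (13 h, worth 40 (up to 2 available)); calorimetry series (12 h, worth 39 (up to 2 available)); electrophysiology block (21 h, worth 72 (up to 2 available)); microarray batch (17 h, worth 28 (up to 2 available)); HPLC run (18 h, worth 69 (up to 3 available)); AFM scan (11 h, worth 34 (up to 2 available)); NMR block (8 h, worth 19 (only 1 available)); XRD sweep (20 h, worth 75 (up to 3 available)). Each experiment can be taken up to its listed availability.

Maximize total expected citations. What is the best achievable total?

225

A density-first pass picks 3×HPLC run — 207 at 54 h.
The 54 h tied up in 3×HPLC run is better spent on 3×XRD sweep — total rises to 225 (60 h).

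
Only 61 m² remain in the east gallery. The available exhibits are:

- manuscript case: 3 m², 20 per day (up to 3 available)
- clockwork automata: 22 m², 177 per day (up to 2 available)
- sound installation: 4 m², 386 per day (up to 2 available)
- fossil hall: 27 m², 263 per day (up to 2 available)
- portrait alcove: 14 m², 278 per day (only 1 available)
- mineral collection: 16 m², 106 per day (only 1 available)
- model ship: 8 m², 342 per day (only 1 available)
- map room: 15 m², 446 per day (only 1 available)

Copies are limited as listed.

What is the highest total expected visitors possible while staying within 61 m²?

1944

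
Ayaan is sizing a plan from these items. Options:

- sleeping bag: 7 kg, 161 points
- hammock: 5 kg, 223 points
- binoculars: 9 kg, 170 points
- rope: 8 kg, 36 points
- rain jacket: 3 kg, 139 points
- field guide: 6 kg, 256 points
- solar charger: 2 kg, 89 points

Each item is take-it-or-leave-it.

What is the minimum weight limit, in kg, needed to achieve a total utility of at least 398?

10

Need the lightest bundle worth ≥ 398.
Taking hammock + rain jacket + solar charger gives 451 (≥ 398) for 10 kg.
No combination under 10 kg hits 398.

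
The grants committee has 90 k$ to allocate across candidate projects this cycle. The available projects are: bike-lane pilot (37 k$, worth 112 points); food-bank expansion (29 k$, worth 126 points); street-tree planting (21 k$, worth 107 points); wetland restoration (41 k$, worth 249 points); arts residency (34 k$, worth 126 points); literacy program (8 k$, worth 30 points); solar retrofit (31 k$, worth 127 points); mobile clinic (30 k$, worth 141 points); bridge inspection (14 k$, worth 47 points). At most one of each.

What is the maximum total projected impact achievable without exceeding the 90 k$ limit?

437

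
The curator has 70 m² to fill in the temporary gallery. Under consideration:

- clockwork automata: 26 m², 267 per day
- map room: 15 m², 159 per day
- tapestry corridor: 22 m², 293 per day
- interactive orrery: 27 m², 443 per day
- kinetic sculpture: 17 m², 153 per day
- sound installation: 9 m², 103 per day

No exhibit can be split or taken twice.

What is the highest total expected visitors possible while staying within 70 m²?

895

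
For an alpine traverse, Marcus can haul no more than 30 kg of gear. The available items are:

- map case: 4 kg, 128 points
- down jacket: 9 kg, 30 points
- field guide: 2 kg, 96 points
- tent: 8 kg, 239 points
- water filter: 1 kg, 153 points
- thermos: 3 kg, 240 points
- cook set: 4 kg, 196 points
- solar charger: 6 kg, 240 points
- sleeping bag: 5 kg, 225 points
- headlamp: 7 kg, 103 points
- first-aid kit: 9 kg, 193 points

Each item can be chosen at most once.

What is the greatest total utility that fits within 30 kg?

Ranking by ratio (utility/kg): water filter 153.00, thermos 80.00, cook set 49.00.
The ratio heuristic lands on map case + field guide + water filter + thermos + cook set + solar charger + sleeping bag (1278) but leaves 5 kg idle.
Replace map case with tent: the trade gains 111 net, giving 1389 at 29 kg.

1389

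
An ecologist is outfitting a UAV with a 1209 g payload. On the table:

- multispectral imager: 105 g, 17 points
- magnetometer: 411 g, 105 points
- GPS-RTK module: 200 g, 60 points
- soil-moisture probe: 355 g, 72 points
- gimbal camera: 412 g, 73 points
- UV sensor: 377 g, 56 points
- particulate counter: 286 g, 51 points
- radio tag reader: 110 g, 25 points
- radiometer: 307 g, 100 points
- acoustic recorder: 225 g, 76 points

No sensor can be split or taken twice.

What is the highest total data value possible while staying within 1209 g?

Best packing: magnetometer + GPS-RTK module + radiometer + acoustic recorder — 1143 g, 341 total.
The closest alternative, GPS-RTK module + soil-moisture probe + radio tag reader + radiometer + acoustic recorder, reaches only 333.

341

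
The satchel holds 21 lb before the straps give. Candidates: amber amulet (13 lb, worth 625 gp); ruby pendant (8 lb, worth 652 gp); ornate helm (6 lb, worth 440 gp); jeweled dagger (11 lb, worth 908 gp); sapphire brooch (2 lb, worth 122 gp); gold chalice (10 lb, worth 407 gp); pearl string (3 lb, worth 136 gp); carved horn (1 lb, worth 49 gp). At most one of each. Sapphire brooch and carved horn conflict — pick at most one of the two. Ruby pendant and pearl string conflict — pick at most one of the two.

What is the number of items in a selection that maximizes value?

3

Optimal total is 1682.
For example ruby pendant + jeweled dagger + sapphire brooch achieves it, using 21 lb.
All optima have 3 items.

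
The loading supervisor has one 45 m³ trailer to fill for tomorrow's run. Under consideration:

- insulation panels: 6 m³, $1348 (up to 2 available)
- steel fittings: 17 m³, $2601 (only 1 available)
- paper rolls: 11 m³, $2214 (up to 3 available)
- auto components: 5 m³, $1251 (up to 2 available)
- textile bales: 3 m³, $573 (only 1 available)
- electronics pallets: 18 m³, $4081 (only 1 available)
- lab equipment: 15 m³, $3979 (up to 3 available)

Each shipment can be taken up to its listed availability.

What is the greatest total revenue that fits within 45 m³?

11937

Density check — lab equipment 265.27, auto components 250.20, electronics pallets 226.72, insulation panels 224.67 are the best per m³.
3×lab equipment uses 45 of the 45 m³ and totals 11937.
No other feasible combination exceeds 11937.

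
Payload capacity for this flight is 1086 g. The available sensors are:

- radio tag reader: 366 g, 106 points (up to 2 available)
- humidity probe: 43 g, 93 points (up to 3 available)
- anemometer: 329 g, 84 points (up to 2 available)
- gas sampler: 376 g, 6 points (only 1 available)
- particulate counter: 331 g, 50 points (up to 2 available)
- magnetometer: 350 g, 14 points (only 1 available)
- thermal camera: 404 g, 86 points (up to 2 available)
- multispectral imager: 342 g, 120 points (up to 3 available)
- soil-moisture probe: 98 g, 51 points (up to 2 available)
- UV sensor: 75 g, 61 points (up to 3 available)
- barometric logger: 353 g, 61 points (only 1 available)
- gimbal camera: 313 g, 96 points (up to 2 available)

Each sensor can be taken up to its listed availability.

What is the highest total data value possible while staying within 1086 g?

705

Taking the top-ratio sensors first gives 3×humidity probe + multispectral imager + 2×soil-moisture probe + 3×UV sensor for 684 (892 g).
Dropping multispectral imager and soil-moisture probe frees 440 g; slotting in 2×gimbal camera (626 g) lifts the total to 705 at 1078 g.
Every other selection either busts 1086 g or exceeds an availability limit or fails to beat 705.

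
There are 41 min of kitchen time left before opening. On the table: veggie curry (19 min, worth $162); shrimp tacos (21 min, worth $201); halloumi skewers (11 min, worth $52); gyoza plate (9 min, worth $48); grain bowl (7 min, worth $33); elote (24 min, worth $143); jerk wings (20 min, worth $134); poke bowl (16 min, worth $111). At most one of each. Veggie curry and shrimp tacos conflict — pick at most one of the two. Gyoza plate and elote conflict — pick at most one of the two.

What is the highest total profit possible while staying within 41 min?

Taking shrimp tacos + jerk wings: 41 min used, 335 in profit.
No other feasible combination exceeds 335.

335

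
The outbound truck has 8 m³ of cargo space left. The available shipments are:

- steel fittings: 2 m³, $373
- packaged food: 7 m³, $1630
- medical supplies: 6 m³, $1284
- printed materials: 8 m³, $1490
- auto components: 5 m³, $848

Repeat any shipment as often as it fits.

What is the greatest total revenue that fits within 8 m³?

1657

Greedy by ratio would take packaged food: 7 m³ used, total 1630.
Replace packaged food with steel fittings + medical supplies: the trade gains 27 net, giving 1657 at 8 m³.
No other feasible combination exceeds 1657.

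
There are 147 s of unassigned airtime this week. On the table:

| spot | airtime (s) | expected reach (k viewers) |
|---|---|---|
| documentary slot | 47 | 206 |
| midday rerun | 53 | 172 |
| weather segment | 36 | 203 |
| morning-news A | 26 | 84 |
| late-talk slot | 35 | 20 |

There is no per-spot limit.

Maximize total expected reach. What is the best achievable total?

Ranking by ratio (expected reach/s): weather segment 5.64, documentary slot 4.38, midday rerun 3.25.
4×weather segment uses 144 of the 147 s and totals 812.
Nothing else within 147 s beats 812.

812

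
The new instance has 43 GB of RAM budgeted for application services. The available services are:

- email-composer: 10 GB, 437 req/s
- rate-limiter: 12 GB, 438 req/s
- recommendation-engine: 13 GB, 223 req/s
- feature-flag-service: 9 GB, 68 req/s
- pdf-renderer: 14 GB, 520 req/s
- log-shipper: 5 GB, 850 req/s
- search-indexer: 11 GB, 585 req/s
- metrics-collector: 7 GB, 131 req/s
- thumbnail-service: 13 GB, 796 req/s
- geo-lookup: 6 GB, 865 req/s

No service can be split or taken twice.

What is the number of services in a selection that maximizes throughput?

5

The maximum throughput within 43 GB is 3227.
For example log-shipper + search-indexer + metrics-collector + thumbnail-service + geo-lookup achieves it, using 42 GB.
Any selection reaching 3227 contains exactly 5 services.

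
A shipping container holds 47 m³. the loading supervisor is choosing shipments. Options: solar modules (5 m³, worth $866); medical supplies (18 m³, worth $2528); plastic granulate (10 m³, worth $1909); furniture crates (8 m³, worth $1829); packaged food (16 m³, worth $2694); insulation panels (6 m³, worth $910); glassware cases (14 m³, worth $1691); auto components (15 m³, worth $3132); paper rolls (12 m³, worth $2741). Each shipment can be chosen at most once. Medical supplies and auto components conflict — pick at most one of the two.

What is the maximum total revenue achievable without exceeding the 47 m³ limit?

Best packing: plastic granulate + furniture crates + auto components + paper rolls — 45 m³, 9611 total.

9611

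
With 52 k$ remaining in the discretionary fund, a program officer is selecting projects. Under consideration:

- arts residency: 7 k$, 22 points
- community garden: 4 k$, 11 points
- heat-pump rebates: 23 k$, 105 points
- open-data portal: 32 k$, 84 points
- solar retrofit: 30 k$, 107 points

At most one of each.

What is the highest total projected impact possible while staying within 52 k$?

Greedy by ratio would take arts residency + community garden + heat-pump rebates: 34 k$ used, total 138.
Dropping heat-pump rebates frees 23 k$; slotting in solar retrofit (30 k$) lifts the total to 140 at 41 k$.
The closest alternative, arts residency + community garden + heat-pump rebates, reaches only 138.

140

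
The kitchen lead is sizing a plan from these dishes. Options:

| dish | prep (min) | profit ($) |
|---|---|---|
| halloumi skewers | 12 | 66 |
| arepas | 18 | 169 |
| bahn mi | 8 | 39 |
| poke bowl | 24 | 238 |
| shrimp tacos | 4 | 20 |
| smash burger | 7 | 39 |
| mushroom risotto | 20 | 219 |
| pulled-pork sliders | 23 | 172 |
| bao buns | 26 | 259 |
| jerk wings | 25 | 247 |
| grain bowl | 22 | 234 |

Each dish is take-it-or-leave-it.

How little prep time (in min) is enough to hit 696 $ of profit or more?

67

Minimise min subject to total profit ≥ 696.
Taking mushroom risotto + jerk wings + grain bowl gives 700 (≥ 696) for 67 min.
Below 67 min the best achievable stays under 696.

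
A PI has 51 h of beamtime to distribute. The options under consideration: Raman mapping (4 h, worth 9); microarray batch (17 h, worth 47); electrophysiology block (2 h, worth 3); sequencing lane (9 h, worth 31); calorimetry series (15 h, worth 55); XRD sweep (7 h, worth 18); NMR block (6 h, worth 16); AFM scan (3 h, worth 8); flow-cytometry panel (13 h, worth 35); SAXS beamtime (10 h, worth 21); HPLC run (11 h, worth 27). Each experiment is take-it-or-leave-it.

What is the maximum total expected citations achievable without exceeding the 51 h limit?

Filling by ratio: microarray batch + sequencing lane + calorimetry series + NMR block + AFM scan for 157, with 1 h left unused.
Dropping NMR block frees 6 h; slotting in XRD sweep (7 h) lifts the total to 159 at 51 h.
Every other selection either busts 51 h or fails to beat 159.

159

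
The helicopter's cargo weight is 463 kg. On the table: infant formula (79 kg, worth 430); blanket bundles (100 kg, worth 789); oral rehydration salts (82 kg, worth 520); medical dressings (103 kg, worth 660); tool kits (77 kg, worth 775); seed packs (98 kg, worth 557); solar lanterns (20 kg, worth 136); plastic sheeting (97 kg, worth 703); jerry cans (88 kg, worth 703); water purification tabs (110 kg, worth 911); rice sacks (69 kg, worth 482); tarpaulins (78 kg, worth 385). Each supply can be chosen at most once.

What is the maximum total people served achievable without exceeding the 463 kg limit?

3710

Ranking by ratio (people served/kg): tool kits 10.06, water purification tabs 8.28, jerry cans 7.99.
Taking the top-ratio supplies first gives blanket bundles + tool kits + jerry cans + water purification tabs + rice sacks for 3660 (444 kg).
Replace blanket bundles with solar lanterns + plastic sheeting: the trade gains 50 net, giving 3710 at 461 kg.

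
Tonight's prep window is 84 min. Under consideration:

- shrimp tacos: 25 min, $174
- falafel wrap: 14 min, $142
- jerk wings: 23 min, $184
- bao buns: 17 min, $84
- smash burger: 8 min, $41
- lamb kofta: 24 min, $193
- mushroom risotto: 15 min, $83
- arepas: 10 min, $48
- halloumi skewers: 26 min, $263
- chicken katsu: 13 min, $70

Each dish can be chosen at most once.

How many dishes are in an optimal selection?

Optimal total is 700.
falafel wrap + jerk wings + smash burger + halloumi skewers + chicken katsu hits 700 at 84 min.
All optima have 5 dishes.

5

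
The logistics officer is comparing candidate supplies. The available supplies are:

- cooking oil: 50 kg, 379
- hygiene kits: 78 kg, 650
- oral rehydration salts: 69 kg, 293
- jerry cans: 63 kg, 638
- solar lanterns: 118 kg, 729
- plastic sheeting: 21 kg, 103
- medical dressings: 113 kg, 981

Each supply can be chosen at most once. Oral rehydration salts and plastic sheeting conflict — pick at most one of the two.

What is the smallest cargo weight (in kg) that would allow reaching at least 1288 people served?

141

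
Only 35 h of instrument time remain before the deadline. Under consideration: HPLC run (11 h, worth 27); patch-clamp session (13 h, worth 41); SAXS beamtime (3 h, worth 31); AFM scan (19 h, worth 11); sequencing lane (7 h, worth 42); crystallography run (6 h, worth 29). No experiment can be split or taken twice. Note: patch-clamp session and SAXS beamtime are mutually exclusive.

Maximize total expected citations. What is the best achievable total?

129

Taking HPLC run + SAXS beamtime + sequencing lane + crystallography run: 27 h used, 129 in expected citations.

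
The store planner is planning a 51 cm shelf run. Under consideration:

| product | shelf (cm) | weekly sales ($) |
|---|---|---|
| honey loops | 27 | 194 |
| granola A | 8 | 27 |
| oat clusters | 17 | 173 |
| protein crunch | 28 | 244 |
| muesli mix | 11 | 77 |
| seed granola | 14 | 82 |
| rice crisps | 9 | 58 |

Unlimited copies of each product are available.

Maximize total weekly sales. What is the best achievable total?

3×oat clusters uses 51 of the 51 cm and totals 519.
That's the maximum — no swap from here does better than 519.

519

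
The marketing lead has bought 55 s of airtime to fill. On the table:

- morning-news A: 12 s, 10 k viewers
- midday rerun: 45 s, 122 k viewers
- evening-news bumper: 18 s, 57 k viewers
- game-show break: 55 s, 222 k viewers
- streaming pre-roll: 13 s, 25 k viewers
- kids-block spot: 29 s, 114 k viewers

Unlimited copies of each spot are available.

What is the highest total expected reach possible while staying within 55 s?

222

Game-show break uses 55 of the 55 s and totals 222.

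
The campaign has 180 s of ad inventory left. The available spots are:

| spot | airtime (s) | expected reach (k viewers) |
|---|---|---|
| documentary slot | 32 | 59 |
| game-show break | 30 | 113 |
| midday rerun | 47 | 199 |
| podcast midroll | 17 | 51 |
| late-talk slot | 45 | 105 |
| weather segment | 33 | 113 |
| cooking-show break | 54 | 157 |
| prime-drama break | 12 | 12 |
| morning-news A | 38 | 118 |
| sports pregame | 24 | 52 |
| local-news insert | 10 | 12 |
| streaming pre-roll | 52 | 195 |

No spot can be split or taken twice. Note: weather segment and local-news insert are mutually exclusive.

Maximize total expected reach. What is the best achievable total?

Game-show break + midday rerun + podcast midroll + weather segment + streaming pre-roll uses 179 of the 180 s and totals 671.
Nothing else feasible within 180 s beats 671.

671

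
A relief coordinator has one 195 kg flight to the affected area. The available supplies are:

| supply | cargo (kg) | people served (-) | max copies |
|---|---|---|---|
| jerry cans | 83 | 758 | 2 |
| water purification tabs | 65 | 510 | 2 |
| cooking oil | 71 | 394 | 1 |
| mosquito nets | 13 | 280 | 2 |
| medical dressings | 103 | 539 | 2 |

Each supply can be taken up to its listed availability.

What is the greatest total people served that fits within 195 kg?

The ratio ordering already packs tightly: 2×jerry cans + 2×mosquito nets, 192 kg, 2076.
Nothing else within 195 kg beats 2076.

2076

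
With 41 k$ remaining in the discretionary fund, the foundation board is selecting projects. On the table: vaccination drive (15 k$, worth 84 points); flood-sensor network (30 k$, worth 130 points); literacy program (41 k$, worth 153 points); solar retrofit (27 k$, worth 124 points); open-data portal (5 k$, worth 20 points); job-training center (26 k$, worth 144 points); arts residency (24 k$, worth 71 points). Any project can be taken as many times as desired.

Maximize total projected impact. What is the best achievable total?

Greedy by ratio would take 2×vaccination drive + 2×open-data portal: 40 k$ used, total 208.
Replace vaccination drive and 2×open-data portal with job-training center: the trade gains 20 net, giving 228 at 41 k$.
No other feasible combination exceeds 228.

228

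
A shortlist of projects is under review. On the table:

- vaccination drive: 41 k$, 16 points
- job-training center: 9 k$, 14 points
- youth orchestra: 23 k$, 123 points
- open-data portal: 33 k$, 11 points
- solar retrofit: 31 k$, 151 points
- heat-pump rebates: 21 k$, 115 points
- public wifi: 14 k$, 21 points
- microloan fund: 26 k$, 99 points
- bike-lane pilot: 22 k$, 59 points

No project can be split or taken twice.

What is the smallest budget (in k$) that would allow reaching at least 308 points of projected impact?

70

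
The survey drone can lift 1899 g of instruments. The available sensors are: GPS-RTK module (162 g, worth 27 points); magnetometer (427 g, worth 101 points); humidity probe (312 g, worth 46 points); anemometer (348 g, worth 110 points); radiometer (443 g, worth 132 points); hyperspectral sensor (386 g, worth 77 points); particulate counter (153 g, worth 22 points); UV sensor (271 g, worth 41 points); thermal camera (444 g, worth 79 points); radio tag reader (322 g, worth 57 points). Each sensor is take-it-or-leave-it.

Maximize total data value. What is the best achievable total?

461

A density-first pass picks GPS-RTK module + magnetometer + anemometer + radiometer + hyperspectral sensor — 447 at 1766 g.
The 162 g tied up in GPS-RTK module is better spent on UV sensor — total rises to 461 (1875 g).
No other feasible combination exceeds 461.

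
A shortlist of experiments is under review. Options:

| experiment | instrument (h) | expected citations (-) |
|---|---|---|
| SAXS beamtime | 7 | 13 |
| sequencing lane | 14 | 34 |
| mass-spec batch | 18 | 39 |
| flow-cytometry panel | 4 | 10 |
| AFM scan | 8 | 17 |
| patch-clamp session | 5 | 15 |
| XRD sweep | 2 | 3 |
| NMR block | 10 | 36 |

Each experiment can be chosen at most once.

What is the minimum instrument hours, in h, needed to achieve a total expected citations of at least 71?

Look for the lowest-instrument combination reaching 71.
Taking AFM scan + patch-clamp session + XRD sweep + NMR block gives 71 (≥ 71) for 25 h.
Below 25 h the best achievable stays under 71.

25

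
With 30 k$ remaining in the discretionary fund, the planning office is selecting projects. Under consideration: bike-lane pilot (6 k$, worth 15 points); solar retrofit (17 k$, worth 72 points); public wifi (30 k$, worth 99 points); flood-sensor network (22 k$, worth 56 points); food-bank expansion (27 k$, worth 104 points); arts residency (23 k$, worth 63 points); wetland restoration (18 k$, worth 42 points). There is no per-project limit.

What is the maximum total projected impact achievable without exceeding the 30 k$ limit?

Taking the top-ratio projects first gives 2×bike-lane pilot + solar retrofit for 102 (29 k$).
The 29 k$ tied up in 2×bike-lane pilot and solar retrofit is better spent on food-bank expansion — total rises to 104 (27 k$).
Every other selection either busts 30 k$ or fails to beat 104.

104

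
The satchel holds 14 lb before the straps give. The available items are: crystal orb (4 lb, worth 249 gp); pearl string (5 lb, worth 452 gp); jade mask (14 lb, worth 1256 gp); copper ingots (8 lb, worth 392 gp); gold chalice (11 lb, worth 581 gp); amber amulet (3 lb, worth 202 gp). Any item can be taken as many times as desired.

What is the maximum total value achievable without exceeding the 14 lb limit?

A density-first pass picks 2×pearl string + amber amulet — 1106 at 13 lb.
Dropping 2×pearl string and amber amulet frees 13 lb; slotting in jade mask (14 lb) lifts the total to 1256 at 14 lb.
No other feasible combination exceeds 1256.

1256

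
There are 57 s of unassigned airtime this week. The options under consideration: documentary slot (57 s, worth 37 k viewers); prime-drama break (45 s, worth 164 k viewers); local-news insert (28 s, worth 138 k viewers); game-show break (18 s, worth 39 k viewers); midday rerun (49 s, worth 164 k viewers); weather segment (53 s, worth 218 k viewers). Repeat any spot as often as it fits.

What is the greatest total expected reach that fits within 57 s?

276

Taking 2×local-news insert: 56 s used, 276 in expected reach.
That's the maximum — no swap from here does better than 276.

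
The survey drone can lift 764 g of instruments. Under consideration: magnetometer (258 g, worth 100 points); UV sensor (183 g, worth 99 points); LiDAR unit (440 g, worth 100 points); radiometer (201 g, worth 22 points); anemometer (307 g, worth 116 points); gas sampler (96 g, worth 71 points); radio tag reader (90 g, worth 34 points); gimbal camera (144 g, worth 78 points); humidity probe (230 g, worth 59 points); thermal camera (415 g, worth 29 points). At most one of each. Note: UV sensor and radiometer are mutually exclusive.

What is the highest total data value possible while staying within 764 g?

364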